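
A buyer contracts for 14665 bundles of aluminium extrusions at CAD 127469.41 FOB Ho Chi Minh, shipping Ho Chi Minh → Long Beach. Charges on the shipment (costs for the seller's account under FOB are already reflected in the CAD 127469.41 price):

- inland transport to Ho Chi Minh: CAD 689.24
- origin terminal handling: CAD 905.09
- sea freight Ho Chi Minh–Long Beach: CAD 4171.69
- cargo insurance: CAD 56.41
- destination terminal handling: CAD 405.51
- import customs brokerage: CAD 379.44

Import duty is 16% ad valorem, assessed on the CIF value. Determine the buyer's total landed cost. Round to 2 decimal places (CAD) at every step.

FOB: the seller bears costs until goods are on board at the origin port; the buyer bears freight, insurance and all costs thereafter.
Already in the invoice (seller's account under FOB): inland to port, origin terminal — exclude.
CIF value = FOB price + freight + insurance = 127469.41 + 4171.69 + 56.41 = 131697.51
Import duty = 131697.51 × 16% = 21071.60
Buyer bears: freight 4171.69 + insurance 56.41 + destination terminal 405.51 + brokerage 379.44 + duty 21071.60 = 26084.65
Landed cost = invoice 127469.41 + 26084.65 = 153554.06

Total landed cost: CAD 153554.06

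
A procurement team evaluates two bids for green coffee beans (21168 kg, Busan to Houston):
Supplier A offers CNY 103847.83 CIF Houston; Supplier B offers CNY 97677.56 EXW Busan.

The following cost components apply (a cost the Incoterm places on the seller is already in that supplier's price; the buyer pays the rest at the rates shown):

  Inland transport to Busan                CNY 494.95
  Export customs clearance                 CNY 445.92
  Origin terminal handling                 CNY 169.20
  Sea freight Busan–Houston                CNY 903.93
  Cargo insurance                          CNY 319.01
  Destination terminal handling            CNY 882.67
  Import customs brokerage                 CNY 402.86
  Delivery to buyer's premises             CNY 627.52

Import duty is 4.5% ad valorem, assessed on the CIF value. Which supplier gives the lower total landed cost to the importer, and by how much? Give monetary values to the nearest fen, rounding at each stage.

Supplier A (CIF):
The CIF price already equals the CIF value: 103847.83
Import duty = 103847.83 × 4.5% = 4673.15
Buyer bears (A): 882.67 + 402.86 + 627.52 = 1913.05
Landed cost (A) = invoice 103847.83 + 1913.05 + duty 4673.15 = 110434.03
Supplier B (EXW):
CIF value = EXW price + inland to port + export clearance + origin terminal + freight + insurance = 97677.56 + 494.95 + 445.92 + 169.20 + 903.93 + 319.01 = 100010.57
Import duty = 100010.57 × 4.5% = 4500.48
Buyer bears (B): 494.95 + 445.92 + 169.20 + 903.93 + 319.01 + 882.67 + 402.86 + 627.52 = 4246.06
Landed cost (B) = invoice 97677.56 + 4246.06 + duty 4500.48 = 106424.10
Difference = |110434.03 − 106424.10| = 4009.93

Supplier B is cheaper by CNY 4009.93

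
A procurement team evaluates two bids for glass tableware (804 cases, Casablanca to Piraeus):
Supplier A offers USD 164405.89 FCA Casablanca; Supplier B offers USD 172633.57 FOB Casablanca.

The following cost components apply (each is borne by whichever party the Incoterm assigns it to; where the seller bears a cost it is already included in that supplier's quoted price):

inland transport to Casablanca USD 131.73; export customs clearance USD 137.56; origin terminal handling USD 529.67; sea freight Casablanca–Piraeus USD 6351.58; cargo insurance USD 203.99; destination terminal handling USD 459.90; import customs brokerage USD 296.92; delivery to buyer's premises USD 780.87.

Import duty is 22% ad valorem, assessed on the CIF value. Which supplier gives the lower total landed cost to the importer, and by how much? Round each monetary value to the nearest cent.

Supplier A (FCA):
CIF value = FCA price + origin terminal + freight + insurance = 164405.89 + 529.67 + 6351.58 + 203.99 = 171491.13
Import duty = 171491.13 × 22% = 37728.05
Buyer bears (A): 529.67 + 6351.58 + 203.99 + 459.90 + 296.92 + 780.87 = 8622.93
Landed cost (A) = invoice 164405.89 + 8622.93 + duty 37728.05 = 210756.87
Supplier B (FOB):
CIF value = FOB price + freight + insurance = 172633.57 + 6351.58 + 203.99 = 179189.14
Import duty = 179189.14 × 22% = 39421.61
Buyer bears (B): 6351.58 + 203.99 + 459.90 + 296.92 + 780.87 = 8093.26
Landed cost (B) = invoice 172633.57 + 8093.26 + duty 39421.61 = 220148.44
Difference = |210756.87 − 220148.44| = 9391.57

Supplier A is cheaper by USD 9391.57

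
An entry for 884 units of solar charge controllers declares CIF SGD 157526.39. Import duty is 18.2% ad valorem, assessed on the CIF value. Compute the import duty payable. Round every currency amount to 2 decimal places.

Import duty: SGD 28669.80

Import duty = 157526.39 × 18.2% = 28669.80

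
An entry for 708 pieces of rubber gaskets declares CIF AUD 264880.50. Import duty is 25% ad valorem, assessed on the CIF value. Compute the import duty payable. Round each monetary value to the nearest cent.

Import duty = 264880.50 × 25% = 66220.13

Import duty: AUD 66220.13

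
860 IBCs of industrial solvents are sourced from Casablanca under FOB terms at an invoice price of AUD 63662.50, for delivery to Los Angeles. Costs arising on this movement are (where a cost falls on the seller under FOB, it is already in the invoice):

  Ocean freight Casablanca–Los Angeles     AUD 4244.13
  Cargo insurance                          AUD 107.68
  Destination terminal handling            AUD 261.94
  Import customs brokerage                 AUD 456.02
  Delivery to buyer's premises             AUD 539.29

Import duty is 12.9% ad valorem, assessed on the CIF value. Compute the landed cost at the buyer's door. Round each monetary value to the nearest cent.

FOB: the seller bears costs until goods are on board at the origin port; the buyer bears freight, insurance and all costs thereafter.
CIF value = FOB price + freight + insurance = 63662.50 + 4244.13 + 107.68 = 68014.31
Import duty = 68014.31 × 12.9% = 8773.85
Buyer bears: freight 4244.13 + insurance 107.68 + destination terminal 261.94 + brokerage 456.02 + delivery 539.29 + duty 8773.85 = 14382.91
Landed cost = invoice 63662.50 + 14382.91 = 78045.41

Total landed cost: AUD 78045.41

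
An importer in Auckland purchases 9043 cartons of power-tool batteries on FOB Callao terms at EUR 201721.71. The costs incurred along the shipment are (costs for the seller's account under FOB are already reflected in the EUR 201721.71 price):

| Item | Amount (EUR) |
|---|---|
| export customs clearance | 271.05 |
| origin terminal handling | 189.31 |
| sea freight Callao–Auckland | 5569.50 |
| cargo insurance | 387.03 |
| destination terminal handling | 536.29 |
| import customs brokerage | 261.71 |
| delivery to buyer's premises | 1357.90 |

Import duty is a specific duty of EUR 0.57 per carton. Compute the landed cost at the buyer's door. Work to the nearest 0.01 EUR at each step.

FOB: the seller bears costs until goods are on board at the origin port; the buyer bears freight, insurance and all costs thereafter.
Already in the invoice (seller's account under FOB): export clearance, origin terminal — exclude.
CIF value = FOB price + freight + insurance = 201721.71 + 5569.50 + 387.03 = 207678.24
Import duty = 9043 × 0.57 = 5154.51
Buyer bears: freight 5569.50 + insurance 387.03 + destination terminal 536.29 + brokerage 261.71 + delivery 1357.90 + duty 5154.51 = 13266.94
Landed cost = invoice 201721.71 + 13266.94 = 214988.65

Total landed cost: EUR 214988.65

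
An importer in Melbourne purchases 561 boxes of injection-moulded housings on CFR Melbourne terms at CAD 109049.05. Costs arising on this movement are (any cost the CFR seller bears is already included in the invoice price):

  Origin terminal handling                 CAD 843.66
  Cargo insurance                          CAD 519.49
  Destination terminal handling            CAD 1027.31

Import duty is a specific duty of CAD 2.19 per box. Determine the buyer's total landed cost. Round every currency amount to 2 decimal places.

Total landed cost: CAD 111824.44

CFR: the seller pays costs through ocean freight to the destination port, but not insurance.
Already in the invoice (seller's account under CFR): origin terminal — exclude.
CIF value = CFR price + insurance = 109049.05 + 519.49 = 109568.54
Import duty = 561 × 2.19 = 1228.59
Buyer bears: insurance 519.49 + destination terminal 1027.31 + duty 1228.59 = 2775.39
Landed cost = invoice 109049.05 + 2775.39 = 111824.44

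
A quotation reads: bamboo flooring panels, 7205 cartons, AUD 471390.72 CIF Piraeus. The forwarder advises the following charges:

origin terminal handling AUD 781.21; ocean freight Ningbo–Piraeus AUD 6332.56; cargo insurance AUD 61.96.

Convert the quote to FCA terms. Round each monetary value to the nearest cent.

From CIF to FCA, the seller no longer bears: origin terminal, freight, insurance.
FCA price = 471390.72 − 781.21 − 6332.56 − 61.96 = 464214.99

FCA price: AUD 464214.99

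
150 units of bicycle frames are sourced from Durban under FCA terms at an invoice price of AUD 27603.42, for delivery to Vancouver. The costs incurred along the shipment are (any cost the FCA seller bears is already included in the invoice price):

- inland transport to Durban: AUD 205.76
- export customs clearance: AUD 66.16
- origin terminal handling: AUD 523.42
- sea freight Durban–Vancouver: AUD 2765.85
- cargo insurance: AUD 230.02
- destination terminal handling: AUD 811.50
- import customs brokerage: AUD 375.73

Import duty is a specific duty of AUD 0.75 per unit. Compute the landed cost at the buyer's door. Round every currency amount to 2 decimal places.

FCA: the seller delivers export-cleared goods to the carrier; the buyer bears costs from that point.
Already in the invoice (seller's account under FCA): inland to port, export clearance — exclude.
CIF value = FCA price + origin terminal + freight + insurance = 27603.42 + 523.42 + 2765.85 + 230.02 = 31122.71
Import duty = 150 × 0.75 = 112.50
Buyer bears: origin terminal 523.42 + freight 2765.85 + insurance 230.02 + destination terminal 811.50 + brokerage 375.73 + duty 112.50 = 4819.02
Landed cost = invoice 27603.42 + 4819.02 = 32422.44

Total landed cost: AUD 32422.44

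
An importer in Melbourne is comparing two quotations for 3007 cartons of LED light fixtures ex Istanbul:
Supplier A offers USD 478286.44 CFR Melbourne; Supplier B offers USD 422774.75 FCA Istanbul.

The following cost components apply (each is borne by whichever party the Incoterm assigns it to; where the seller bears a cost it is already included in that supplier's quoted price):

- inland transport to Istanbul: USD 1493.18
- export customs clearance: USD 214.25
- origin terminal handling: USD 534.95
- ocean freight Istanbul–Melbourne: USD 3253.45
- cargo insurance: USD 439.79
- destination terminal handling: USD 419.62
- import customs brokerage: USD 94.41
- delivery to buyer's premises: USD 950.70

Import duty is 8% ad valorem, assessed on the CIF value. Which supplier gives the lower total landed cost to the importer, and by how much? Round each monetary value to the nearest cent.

Supplier B is cheaper by USD 55861.15

Supplier A (CFR):
CIF value = CFR price + insurance = 478286.44 + 439.79 = 478726.23
Import duty = 478726.23 × 8% = 38298.10
Buyer bears (A): 439.79 + 419.62 + 94.41 + 950.70 = 1904.52
Landed cost (A) = invoice 478286.44 + 1904.52 + duty 38298.10 = 518489.06
Supplier B (FCA):
CIF value = FCA price + origin terminal + freight + insurance = 422774.75 + 534.95 + 3253.45 + 439.79 = 427002.94
Import duty = 427002.94 × 8% = 34160.24
Buyer bears (B): 534.95 + 3253.45 + 439.79 + 419.62 + 94.41 + 950.70 = 5692.92
Landed cost (B) = invoice 422774.75 + 5692.92 + duty 34160.24 = 462627.91
Difference = |518489.06 − 462627.91| = 55861.15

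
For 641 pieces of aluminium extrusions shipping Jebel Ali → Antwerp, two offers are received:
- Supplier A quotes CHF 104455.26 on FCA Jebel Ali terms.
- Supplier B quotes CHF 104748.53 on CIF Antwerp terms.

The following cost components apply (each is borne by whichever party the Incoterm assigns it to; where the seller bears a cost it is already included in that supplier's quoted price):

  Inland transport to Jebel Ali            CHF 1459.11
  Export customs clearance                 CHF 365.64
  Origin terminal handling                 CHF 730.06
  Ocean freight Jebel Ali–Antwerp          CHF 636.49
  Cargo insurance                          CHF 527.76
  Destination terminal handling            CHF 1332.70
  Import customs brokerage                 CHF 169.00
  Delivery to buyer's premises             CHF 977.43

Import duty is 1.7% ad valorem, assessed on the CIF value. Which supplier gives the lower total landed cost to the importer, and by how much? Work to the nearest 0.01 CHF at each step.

Supplier B is cheaper by CHF 1628.25

Supplier A (FCA):
CIF value = FCA price + origin terminal + freight + insurance = 104455.26 + 730.06 + 636.49 + 527.76 = 106349.57
Import duty = 106349.57 × 1.7% = 1807.94
Buyer bears (A): 730.06 + 636.49 + 527.76 + 1332.70 + 169.00 + 977.43 = 4373.44
Landed cost (A) = invoice 104455.26 + 4373.44 + duty 1807.94 = 110636.64
Supplier B (CIF):
The CIF price already equals the CIF value: 104748.53
Import duty = 104748.53 × 1.7% = 1780.73
Buyer bears (B): 1332.70 + 169.00 + 977.43 = 2479.13
Landed cost (B) = invoice 104748.53 + 2479.13 + duty 1780.73 = 109008.39
Difference = |110636.64 − 109008.39| = 1628.25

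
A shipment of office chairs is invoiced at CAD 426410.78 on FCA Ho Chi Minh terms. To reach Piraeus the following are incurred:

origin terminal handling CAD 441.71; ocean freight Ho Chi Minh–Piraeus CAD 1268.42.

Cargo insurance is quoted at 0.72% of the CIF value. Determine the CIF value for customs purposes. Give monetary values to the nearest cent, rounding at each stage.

CIF value: CAD 431225.74

Let C be the CIF value. C = FCA price + pre-shipment costs + freight + 0.72% × C
C − 0.72% × C = 426410.78 + 441.71 + 1268.42
0.9928 × C = 428120.91
C = 428120.91 / 0.9928 = 431225.74
Insurance premium = 0.72% × 431225.74 = 3104.83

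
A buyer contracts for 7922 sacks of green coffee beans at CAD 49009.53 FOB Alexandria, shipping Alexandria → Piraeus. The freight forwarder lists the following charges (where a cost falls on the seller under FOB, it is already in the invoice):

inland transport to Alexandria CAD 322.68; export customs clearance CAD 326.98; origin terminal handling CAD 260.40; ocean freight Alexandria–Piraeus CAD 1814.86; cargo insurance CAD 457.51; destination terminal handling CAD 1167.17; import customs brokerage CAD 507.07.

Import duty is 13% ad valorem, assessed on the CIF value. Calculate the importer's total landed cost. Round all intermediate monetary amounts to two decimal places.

Total landed cost: CAD 59622.79

FOB: the seller bears costs until goods are on board at the origin port; the buyer bears freight, insurance and all costs thereafter.
Already in the invoice (seller's account under FOB): inland to port, export clearance, origin terminal — exclude.
CIF value = FOB price + freight + insurance = 49009.53 + 1814.86 + 457.51 = 51281.90
Import duty = 51281.90 × 13% = 6666.65
Buyer bears: freight 1814.86 + insurance 457.51 + destination terminal 1167.17 + brokerage 507.07 + duty 6666.65 = 10613.26
Landed cost = invoice 49009.53 + 10613.26 = 59622.79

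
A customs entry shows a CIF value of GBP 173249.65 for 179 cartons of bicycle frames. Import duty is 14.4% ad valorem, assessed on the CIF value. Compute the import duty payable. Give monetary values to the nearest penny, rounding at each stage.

Import duty = 173249.65 × 14.4% = 24947.95

Import duty: GBP 24947.95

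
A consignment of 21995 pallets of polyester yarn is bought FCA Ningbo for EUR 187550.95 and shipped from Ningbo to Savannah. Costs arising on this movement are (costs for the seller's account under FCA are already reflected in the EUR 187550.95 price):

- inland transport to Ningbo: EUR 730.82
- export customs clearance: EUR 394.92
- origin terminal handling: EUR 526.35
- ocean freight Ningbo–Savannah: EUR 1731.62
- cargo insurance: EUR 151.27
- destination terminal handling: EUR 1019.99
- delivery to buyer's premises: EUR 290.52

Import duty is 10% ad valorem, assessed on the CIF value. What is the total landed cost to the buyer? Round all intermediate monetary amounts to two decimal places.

FCA: the seller delivers export-cleared goods to the carrier; the buyer bears costs from that point.
Already in the invoice (seller's account under FCA): inland to port, export clearance — exclude.
CIF value = FCA price + origin terminal + freight + insurance = 187550.95 + 526.35 + 1731.62 + 151.27 = 189960.19
Import duty = 189960.19 × 10% = 18996.02
Buyer bears: origin terminal 526.35 + freight 1731.62 + insurance 151.27 + destination terminal 1019.99 + delivery 290.52 + duty 18996.02 = 22715.77
Landed cost = invoice 187550.95 + 22715.77 = 210266.72

Total landed cost: EUR 210266.72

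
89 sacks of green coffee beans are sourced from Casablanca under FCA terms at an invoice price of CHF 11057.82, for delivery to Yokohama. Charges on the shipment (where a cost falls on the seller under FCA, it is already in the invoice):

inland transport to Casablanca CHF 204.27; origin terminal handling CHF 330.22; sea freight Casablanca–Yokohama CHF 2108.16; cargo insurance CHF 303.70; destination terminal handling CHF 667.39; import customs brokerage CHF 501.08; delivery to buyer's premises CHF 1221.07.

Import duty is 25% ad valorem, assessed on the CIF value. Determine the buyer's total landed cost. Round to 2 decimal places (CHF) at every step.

FCA: the seller delivers export-cleared goods to the carrier; the buyer bears costs from that point.
Already in the invoice (seller's account under FCA): inland to port — exclude.
CIF value = FCA price + origin terminal + freight + insurance = 11057.82 + 330.22 + 2108.16 + 303.70 = 13799.90
Import duty = 13799.90 × 25% = 3449.98
Buyer bears: origin terminal 330.22 + freight 2108.16 + insurance 303.70 + destination terminal 667.39 + brokerage 501.08 + delivery 1221.07 + duty 3449.98 = 8581.60
Landed cost = invoice 11057.82 + 8581.60 = 19639.42

Total landed cost: CHF 19639.42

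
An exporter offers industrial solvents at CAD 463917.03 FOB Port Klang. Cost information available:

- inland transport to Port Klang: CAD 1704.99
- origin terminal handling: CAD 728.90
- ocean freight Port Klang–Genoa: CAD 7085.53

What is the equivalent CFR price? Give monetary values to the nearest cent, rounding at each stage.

CFR price: CAD 471002.56

Not relevant to the conversion: inland to port, origin terminal — on the seller under both FOB and CFR; already in the FOB price and stays in the CFR price.
From FOB to CFR, the seller additionally bears: freight.
CFR price = 463917.03 + 7085.53 = 471002.56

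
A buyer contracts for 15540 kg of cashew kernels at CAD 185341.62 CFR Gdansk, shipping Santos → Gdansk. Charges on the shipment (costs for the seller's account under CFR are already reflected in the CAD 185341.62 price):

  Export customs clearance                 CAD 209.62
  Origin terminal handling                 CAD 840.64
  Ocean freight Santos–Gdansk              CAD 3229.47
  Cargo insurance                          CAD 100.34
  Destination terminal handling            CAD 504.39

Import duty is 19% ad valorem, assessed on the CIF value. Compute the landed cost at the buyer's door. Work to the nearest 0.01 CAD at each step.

CFR: the seller pays costs through ocean freight to the destination port, but not insurance.
Already in the invoice (seller's account under CFR): export clearance, origin terminal, freight — exclude.
CIF value = CFR price + insurance = 185341.62 + 100.34 = 185441.96
Import duty = 185441.96 × 19% = 35233.97
Buyer bears: insurance 100.34 + destination terminal 504.39 + duty 35233.97 = 35838.70
Landed cost = invoice 185341.62 + 35838.70 = 221180.32

Total landed cost: CAD 221180.32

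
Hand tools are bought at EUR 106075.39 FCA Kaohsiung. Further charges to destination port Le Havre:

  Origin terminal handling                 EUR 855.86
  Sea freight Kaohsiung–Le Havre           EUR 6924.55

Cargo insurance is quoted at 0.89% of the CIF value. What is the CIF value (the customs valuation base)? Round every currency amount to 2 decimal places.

Let C be the CIF value. C = FCA price + pre-shipment costs + freight + 0.89% × C
C − 0.89% × C = 106075.39 + 855.86 + 6924.55
0.9911 × C = 113855.80
C = 113855.80 / 0.9911 = 114878.22
Insurance premium = 0.89% × 114878.22 = 1022.42

CIF value: EUR 114878.22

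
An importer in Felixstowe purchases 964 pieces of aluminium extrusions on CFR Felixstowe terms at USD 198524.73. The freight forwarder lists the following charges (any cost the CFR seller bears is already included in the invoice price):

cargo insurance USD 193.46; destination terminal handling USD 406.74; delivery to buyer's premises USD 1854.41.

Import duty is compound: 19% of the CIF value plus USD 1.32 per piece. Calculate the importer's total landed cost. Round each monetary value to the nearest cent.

CFR: the seller pays costs through ocean freight to the destination port, but not insurance.
CIF value = CFR price + insurance = 198524.73 + 193.46 = 198718.19
Ad valorem component: 198718.19 × 19% = 37756.46
Specific component: 964 × 1.32 = 1272.48
Import duty = 37756.46 + 1272.48 = 39028.94
Buyer bears: insurance 193.46 + destination terminal 406.74 + delivery 1854.41 + duty 39028.94 = 41483.55
Landed cost = invoice 198524.73 + 41483.55 = 240008.28

Total landed cost: USD 240008.28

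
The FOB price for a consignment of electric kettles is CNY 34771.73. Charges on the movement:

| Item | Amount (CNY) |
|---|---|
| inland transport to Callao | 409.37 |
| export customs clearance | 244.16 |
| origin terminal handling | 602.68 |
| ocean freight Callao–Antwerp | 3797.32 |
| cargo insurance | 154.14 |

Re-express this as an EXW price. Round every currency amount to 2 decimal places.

EXW price: CNY 33515.52

Not relevant to the conversion: freight, insurance — on the buyer under both terms; not part of either seller's price.
From FOB to EXW, the seller no longer bears: inland to port, export clearance, origin terminal.
EXW price = 34771.73 − 409.37 − 244.16 − 602.68 = 33515.52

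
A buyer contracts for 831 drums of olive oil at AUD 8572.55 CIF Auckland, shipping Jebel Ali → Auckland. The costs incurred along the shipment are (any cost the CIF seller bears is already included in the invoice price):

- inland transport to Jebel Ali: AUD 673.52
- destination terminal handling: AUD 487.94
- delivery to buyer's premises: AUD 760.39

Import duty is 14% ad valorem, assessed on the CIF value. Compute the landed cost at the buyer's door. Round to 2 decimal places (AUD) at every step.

CIF: the seller pays costs through ocean freight and marine insurance to the destination port.
Already in the invoice (seller's account under CIF): inland to port — exclude.
The CIF price already equals the CIF value: 8572.55
Import duty = 8572.55 × 14% = 1200.16
Buyer bears: destination terminal 487.94 + delivery 760.39 + duty 1200.16 = 2448.49
Landed cost = invoice 8572.55 + 2448.49 = 11021.04

Total landed cost: AUD 11021.04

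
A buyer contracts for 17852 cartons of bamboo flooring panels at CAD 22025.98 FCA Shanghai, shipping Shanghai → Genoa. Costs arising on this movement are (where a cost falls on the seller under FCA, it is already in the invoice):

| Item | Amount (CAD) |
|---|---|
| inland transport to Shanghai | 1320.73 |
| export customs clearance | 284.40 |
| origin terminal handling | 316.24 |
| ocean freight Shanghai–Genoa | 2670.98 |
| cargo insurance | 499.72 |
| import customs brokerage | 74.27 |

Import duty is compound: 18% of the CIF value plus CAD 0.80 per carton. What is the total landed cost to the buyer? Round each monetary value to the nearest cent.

FCA: the seller delivers export-cleared goods to the carrier; the buyer bears costs from that point.
Already in the invoice (seller's account under FCA): inland to port, export clearance — exclude.
CIF value = FCA price + origin terminal + freight + insurance = 22025.98 + 316.24 + 2670.98 + 499.72 = 25512.92
Ad valorem component: 25512.92 × 18% = 4592.33
Specific component: 17852 × 0.80 = 14281.60
Import duty = 4592.33 + 14281.60 = 18873.93
Buyer bears: origin terminal 316.24 + freight 2670.98 + insurance 499.72 + brokerage 74.27 + duty 18873.93 = 22435.14
Landed cost = invoice 22025.98 + 22435.14 = 44461.12

Total landed cost: CAD 44461.12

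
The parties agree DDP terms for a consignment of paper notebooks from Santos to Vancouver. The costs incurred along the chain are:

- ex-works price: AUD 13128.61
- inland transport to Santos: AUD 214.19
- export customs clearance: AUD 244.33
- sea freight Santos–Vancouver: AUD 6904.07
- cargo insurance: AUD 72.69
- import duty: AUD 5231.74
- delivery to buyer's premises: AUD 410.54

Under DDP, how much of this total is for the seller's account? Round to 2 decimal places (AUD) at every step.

DDP: the seller bears all costs including import duty.
Seller's account: goods 13128.61 + inland to port 214.19 + export clearance 244.33 + freight 6904.07 + insurance 72.69 + duty 5231.74 + delivery 410.54 = 26206.17
Buyer's account: 0.00

Seller's account: AUD 26206.17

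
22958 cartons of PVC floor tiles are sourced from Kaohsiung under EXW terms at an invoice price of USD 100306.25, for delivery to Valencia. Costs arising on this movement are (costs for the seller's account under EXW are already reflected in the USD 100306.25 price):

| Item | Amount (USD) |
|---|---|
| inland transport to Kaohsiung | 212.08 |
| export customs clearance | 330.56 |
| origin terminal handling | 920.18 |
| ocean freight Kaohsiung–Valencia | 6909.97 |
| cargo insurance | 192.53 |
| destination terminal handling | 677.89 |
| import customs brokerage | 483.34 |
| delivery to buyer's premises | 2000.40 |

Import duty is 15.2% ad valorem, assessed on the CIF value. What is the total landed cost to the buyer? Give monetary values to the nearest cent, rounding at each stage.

EXW: the seller makes goods available at their premises; the buyer bears all onward costs.
CIF value = EXW price + inland to port + export clearance + origin terminal + freight + insurance = 100306.25 + 212.08 + 330.56 + 920.18 + 6909.97 + 192.53 = 108871.57
Import duty = 108871.57 × 15.2% = 16548.48
Buyer bears: inland to port 212.08 + export clearance 330.56 + origin terminal 920.18 + freight 6909.97 + insurance 192.53 + destination terminal 677.89 + brokerage 483.34 + delivery 2000.40 + duty 16548.48 = 28275.43
Landed cost = invoice 100306.25 + 28275.43 = 128581.68

Total landed cost: USD 128581.68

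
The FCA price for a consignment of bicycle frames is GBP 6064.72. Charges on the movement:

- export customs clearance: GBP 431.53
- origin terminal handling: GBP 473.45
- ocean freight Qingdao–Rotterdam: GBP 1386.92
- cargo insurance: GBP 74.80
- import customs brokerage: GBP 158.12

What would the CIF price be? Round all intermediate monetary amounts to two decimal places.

CIF price: GBP 7999.89

Not relevant to the conversion: export clearance — on the seller under both FCA and CIF; already in the FCA price and stays in the CIF price. brokerage — on the buyer under both terms; not part of either seller's price.
From FCA to CIF, the seller additionally bears: origin terminal, freight, insurance.
CIF price = 6064.72 + 473.45 + 1386.92 + 74.80 = 7999.89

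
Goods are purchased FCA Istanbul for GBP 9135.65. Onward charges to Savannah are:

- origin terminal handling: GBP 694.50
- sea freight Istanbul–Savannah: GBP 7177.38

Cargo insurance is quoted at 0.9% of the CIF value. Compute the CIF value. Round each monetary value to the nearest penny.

CIF value: GBP 17161.99

Let C be the CIF value. C = FCA price + pre-shipment costs + freight + 0.9% × C
C − 0.9% × C = 9135.65 + 694.50 + 7177.38
0.991 × C = 17007.53
C = 17007.53 / 0.991 = 17161.99
Insurance premium = 0.9% × 17161.99 = 154.46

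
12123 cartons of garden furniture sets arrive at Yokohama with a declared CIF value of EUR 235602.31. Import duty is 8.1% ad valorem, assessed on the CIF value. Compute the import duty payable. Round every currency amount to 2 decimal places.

Import duty = 235602.31 × 8.1% = 19083.79

Import duty: EUR 19083.79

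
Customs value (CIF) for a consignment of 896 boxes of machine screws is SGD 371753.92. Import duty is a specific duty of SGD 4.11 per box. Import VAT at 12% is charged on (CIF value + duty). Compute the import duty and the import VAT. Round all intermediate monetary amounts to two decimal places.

Import duty: SGD 3682.56; import VAT: SGD 45052.38

Import duty = 896 × 4.11 = 3682.56
VAT base = CIF + duty = 371753.92 + 3682.56 = 375436.48
Import VAT = 375436.48 × 12% = 45052.38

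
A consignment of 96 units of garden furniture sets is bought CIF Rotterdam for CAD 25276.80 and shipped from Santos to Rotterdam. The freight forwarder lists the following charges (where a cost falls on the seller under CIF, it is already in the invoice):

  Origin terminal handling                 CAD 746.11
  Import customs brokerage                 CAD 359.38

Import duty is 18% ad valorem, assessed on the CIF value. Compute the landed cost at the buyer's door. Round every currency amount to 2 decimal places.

Total landed cost: CAD 30186.00

CIF: the seller pays costs through ocean freight and marine insurance to the destination port.
Already in the invoice (seller's account under CIF): origin terminal — exclude.
The CIF price already equals the CIF value: 25276.80
Import duty = 25276.80 × 18% = 4549.82
Buyer bears: brokerage 359.38 + duty 4549.82 = 4909.20
Landed cost = invoice 25276.80 + 4909.20 = 30186.00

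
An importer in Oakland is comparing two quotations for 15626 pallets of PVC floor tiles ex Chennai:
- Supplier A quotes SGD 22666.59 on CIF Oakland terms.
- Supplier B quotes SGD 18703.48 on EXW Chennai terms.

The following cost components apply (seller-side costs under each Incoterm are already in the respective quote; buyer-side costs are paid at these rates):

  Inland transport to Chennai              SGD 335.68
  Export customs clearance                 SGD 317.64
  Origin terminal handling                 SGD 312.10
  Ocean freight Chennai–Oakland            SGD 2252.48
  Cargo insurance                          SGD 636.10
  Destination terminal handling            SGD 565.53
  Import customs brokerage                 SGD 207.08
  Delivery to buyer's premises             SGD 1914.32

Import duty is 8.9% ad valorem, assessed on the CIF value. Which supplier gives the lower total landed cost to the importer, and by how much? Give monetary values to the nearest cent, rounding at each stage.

Supplier A (CIF):
The CIF price already equals the CIF value: 22666.59
Import duty = 22666.59 × 8.9% = 2017.33
Buyer bears (A): 565.53 + 207.08 + 1914.32 = 2686.93
Landed cost (A) = invoice 22666.59 + 2686.93 + duty 2017.33 = 27370.85
Supplier B (EXW):
CIF value = EXW price + inland to port + export clearance + origin terminal + freight + insurance = 18703.48 + 335.68 + 317.64 + 312.10 + 2252.48 + 636.10 = 22557.48
Import duty = 22557.48 × 8.9% = 2007.62
Buyer bears (B): 335.68 + 317.64 + 312.10 + 2252.48 + 636.10 + 565.53 + 207.08 + 1914.32 = 6540.93
Landed cost (B) = invoice 18703.48 + 6540.93 + duty 2007.62 = 27252.03
Difference = |27370.85 − 27252.03| = 118.82

Supplier B is cheaper by SGD 118.82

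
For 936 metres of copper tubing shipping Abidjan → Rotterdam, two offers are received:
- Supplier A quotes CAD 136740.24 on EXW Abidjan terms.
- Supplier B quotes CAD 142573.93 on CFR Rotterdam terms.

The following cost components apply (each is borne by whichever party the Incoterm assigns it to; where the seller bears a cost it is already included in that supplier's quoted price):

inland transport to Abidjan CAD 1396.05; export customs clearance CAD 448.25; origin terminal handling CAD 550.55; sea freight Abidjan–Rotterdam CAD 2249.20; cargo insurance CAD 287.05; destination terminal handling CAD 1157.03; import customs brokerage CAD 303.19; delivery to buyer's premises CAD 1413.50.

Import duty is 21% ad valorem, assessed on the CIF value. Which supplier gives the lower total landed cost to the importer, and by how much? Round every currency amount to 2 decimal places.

Supplier A (EXW):
CIF value = EXW price + inland to port + export clearance + origin terminal + freight + insurance = 136740.24 + 1396.05 + 448.25 + 550.55 + 2249.20 + 287.05 = 141671.34
Import duty = 141671.34 × 21% = 29750.98
Buyer bears (A): 1396.05 + 448.25 + 550.55 + 2249.20 + 287.05 + 1157.03 + 303.19 + 1413.50 = 7804.82
Landed cost (A) = invoice 136740.24 + 7804.82 + duty 29750.98 = 174296.04
Supplier B (CFR):
CIF value = CFR price + insurance = 142573.93 + 287.05 = 142860.98
Import duty = 142860.98 × 21% = 30000.81
Buyer bears (B): 287.05 + 1157.03 + 303.19 + 1413.50 = 3160.77
Landed cost (B) = invoice 142573.93 + 3160.77 + duty 30000.81 = 175735.51
Difference = |174296.04 − 175735.51| = 1439.47

Supplier A is cheaper by CAD 1439.47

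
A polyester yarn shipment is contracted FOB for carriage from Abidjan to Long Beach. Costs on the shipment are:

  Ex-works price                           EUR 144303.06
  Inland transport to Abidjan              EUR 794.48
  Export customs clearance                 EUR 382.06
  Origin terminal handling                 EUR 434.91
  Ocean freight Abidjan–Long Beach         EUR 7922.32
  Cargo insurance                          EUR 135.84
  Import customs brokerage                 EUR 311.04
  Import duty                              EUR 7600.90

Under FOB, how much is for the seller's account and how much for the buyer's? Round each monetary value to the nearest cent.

FOB: the seller bears costs until goods are on board at the origin port; the buyer bears freight, insurance and all costs thereafter.
Seller's account: goods 144303.06 + inland to port 794.48 + export clearance 382.06 + origin terminal 434.91 = 145914.51
Buyer's account: freight 7922.32 + insurance 135.84 + brokerage 311.04 + duty 7600.90 = 15970.10

Seller: EUR 145914.51; buyer: EUR 15970.10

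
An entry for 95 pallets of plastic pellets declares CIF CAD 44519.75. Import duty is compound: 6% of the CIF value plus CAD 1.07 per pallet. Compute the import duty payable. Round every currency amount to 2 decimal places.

Import duty: CAD 2772.84

Ad valorem component: 44519.75 × 6% = 2671.19
Specific component: 95 × 1.07 = 101.65
Import duty = 2671.19 + 101.65 = 2772.84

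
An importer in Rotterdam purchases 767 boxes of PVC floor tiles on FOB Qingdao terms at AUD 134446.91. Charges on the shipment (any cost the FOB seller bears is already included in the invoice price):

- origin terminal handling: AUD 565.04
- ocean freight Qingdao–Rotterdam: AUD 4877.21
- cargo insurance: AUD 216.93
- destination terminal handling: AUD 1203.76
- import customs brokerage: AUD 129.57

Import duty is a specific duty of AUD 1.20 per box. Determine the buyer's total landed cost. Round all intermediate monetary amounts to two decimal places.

Total landed cost: AUD 141794.78

FOB: the seller bears costs until goods are on board at the origin port; the buyer bears freight, insurance and all costs thereafter.
Already in the invoice (seller's account under FOB): origin terminal — exclude.
CIF value = FOB price + freight + insurance = 134446.91 + 4877.21 + 216.93 = 139541.05
Import duty = 767 × 1.20 = 920.40
Buyer bears: freight 4877.21 + insurance 216.93 + destination terminal 1203.76 + brokerage 129.57 + duty 920.40 = 7347.87
Landed cost = invoice 134446.91 + 7347.87 = 141794.78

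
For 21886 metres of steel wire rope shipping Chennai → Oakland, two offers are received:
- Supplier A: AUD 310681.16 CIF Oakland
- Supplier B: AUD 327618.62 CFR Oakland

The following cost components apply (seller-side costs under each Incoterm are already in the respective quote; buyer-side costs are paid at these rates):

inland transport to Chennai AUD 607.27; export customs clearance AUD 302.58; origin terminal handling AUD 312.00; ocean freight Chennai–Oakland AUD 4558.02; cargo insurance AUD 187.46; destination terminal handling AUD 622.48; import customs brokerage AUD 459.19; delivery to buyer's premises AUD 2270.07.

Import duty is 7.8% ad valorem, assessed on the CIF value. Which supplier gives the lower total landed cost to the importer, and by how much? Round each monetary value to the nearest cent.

Supplier A is cheaper by AUD 18460.66

Supplier A (CIF):
The CIF price already equals the CIF value: 310681.16
Import duty = 310681.16 × 7.8% = 24233.13
Buyer bears (A): 622.48 + 459.19 + 2270.07 = 3351.74
Landed cost (A) = invoice 310681.16 + 3351.74 + duty 24233.13 = 338266.03
Supplier B (CFR):
CIF value = CFR price + insurance = 327618.62 + 187.46 = 327806.08
Import duty = 327806.08 × 7.8% = 25568.87
Buyer bears (B): 187.46 + 622.48 + 459.19 + 2270.07 = 3539.20
Landed cost (B) = invoice 327618.62 + 3539.20 + duty 25568.87 = 356726.69
Difference = |338266.03 − 356726.69| = 18460.66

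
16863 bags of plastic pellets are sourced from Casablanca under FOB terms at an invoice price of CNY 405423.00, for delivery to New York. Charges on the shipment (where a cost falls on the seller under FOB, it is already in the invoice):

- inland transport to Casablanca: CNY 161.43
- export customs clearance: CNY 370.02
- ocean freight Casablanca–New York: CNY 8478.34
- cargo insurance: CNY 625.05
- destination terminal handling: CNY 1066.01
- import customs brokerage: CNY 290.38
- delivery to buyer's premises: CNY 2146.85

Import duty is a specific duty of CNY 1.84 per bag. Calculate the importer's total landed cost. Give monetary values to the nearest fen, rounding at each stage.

FOB: the seller bears costs until goods are on board at the origin port; the buyer bears freight, insurance and all costs thereafter.
Already in the invoice (seller's account under FOB): inland to port, export clearance — exclude.
CIF value = FOB price + freight + insurance = 405423.00 + 8478.34 + 625.05 = 414526.39
Import duty = 16863 × 1.84 = 31027.92
Buyer bears: freight 8478.34 + insurance 625.05 + destination terminal 1066.01 + brokerage 290.38 + delivery 2146.85 + duty 31027.92 = 43634.55
Landed cost = invoice 405423.00 + 43634.55 = 449057.55

Total landed cost: CNY 449057.55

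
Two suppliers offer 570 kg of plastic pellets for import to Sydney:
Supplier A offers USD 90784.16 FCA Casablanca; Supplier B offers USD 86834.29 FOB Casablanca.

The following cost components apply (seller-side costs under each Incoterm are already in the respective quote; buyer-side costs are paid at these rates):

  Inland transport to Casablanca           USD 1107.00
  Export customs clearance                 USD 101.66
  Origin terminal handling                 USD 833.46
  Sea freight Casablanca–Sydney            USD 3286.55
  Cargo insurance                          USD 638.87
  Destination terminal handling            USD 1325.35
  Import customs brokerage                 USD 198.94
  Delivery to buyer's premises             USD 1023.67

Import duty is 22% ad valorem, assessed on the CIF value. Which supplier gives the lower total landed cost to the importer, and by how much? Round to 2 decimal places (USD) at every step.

Supplier B is cheaper by USD 5835.66

Supplier A (FCA):
CIF value = FCA price + origin terminal + freight + insurance = 90784.16 + 833.46 + 3286.55 + 638.87 = 95543.04
Import duty = 95543.04 × 22% = 21019.47
Buyer bears (A): 833.46 + 3286.55 + 638.87 + 1325.35 + 198.94 + 1023.67 = 7306.84
Landed cost (A) = invoice 90784.16 + 7306.84 + duty 21019.47 = 119110.47
Supplier B (FOB):
CIF value = FOB price + freight + insurance = 86834.29 + 3286.55 + 638.87 = 90759.71
Import duty = 90759.71 × 22% = 19967.14
Buyer bears (B): 3286.55 + 638.87 + 1325.35 + 198.94 + 1023.67 = 6473.38
Landed cost (B) = invoice 86834.29 + 6473.38 + duty 19967.14 = 113274.81
Difference = |119110.47 − 113274.81| = 5835.66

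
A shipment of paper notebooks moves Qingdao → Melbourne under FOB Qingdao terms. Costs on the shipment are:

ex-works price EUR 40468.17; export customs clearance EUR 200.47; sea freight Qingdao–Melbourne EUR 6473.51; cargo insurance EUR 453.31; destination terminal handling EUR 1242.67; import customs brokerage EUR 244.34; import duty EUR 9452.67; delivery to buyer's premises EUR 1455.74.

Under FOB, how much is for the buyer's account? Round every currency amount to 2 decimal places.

Buyer's account: EUR 19322.24

FOB: the seller bears costs until goods are on board at the origin port; the buyer bears freight, insurance and all costs thereafter.
Seller's account: goods 40468.17 + export clearance 200.47 = 40668.64
Buyer's account: freight 6473.51 + insurance 453.31 + destination terminal 1242.67 + brokerage 244.34 + duty 9452.67 + delivery 1455.74 = 19322.24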